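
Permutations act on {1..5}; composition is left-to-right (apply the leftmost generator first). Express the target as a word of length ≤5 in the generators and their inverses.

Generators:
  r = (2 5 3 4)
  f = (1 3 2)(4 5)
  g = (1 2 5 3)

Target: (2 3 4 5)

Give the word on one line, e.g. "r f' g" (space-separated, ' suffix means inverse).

  after f': (1 2 3)(4 5)
  after g': (2 5 4)
  after r: (2 3 4 5)

f' g' r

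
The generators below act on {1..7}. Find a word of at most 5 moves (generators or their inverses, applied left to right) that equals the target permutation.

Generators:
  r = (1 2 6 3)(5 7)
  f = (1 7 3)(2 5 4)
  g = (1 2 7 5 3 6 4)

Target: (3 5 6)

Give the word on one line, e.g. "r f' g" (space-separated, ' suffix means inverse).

  after g: (1 2 7 5 3 6 4)
  after g: (1 7 3 4 2 5 6)
  after f: (1 3 2 4 5 6 7)
  after f: (3 5 6)

g g f f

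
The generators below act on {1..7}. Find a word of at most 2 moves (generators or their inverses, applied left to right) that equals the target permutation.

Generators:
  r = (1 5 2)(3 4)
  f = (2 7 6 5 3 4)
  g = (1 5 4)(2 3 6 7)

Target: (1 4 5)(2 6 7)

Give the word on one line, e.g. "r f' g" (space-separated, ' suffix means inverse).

  after r': (1 2 5)(3 4)
  after f': (1 4 5)(2 6 7)

r' f'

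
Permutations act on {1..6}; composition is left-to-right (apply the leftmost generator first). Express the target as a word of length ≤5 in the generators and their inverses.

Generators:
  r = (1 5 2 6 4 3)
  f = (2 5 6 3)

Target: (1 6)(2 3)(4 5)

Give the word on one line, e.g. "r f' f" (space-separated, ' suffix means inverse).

r r r

  after r: (1 5 2 6 4 3)
  after r: (1 2 4)(3 5 6)
  after r: (1 6)(2 3)(4 5)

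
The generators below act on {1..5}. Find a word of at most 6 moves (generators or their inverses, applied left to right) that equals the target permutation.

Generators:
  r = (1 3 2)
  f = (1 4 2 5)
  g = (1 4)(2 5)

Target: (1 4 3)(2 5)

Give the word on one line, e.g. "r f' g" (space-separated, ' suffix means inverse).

f g g r'

  after f: (1 4 2 5)
  after g: (4 5)
  after g: (1 4 2 5)
  after r': (1 4 3)(2 5)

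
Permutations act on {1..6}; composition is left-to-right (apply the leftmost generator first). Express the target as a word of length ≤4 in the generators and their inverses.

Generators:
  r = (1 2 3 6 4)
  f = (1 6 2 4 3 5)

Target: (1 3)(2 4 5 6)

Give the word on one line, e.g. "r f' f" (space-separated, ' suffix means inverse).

  after f': (1 5 3 4 2 6)
  after r': (1 5 2 3 6 4)
  after f': (1 3)(2 4 5 6)

f' r' f'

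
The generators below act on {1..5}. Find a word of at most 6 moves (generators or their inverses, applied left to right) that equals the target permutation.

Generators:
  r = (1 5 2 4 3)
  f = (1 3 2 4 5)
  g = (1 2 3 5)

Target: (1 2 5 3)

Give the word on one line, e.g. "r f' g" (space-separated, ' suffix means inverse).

  after r': (1 3 4 2 5)
  after g': (1 2 3 4)
  after r: (1 4 5 2)
  after f': (1 2 5 3)

r' g' r f'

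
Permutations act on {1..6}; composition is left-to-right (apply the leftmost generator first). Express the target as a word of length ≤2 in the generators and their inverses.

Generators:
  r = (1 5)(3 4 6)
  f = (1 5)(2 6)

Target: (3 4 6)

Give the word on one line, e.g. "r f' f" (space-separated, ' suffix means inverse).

r' r'

  after r': (1 5)(3 6 4)
  after r': (3 4 6)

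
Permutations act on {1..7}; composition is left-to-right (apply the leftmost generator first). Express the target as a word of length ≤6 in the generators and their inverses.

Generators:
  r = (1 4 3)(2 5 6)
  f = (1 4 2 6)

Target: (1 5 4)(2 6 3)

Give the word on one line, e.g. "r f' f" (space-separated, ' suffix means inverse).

  after f: (1 4 2 6)
  after f: (1 2)(4 6)
  after r: (1 5 6 3)(2 4)
  after f: (1 5)(3 4 6)
  after f: (1 5 4)(2 6 3)

f f r f f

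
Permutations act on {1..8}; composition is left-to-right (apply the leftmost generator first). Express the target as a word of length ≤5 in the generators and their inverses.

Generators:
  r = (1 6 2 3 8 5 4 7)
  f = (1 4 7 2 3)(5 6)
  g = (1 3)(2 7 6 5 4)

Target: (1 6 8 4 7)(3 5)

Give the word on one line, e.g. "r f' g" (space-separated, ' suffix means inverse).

g' r f' r g'

  after g': (1 3)(2 4 5 6 7)
  after r: (1 8 5 2 7 3 6)
  after f': (1 8 6 3 5 7 2 4)
  after r: (1 5)(2 7 3 4 6 8)
  after g': (1 6 8 4 7)(3 5)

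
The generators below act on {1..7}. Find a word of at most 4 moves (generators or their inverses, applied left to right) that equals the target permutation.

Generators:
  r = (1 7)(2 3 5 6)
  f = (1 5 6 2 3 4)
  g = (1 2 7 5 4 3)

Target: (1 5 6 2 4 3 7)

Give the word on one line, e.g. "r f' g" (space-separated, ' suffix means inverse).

  after f: (1 5 6 2 3 4)
  after f: (1 6 3)(2 4 5)
  after r': (1 5 6 2 4 3 7)

f f r'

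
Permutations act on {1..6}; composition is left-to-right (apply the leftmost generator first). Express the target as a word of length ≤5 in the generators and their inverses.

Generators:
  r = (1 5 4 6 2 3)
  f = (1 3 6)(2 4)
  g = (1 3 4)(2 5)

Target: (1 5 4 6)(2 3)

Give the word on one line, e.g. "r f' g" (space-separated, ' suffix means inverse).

r' f' g' r'

  after r': (1 3 2 6 4 5)
  after f': (2 3 4 5 6)
  after g': (1 4 2)(5 6)
  after r': (1 5 4 6)(2 3)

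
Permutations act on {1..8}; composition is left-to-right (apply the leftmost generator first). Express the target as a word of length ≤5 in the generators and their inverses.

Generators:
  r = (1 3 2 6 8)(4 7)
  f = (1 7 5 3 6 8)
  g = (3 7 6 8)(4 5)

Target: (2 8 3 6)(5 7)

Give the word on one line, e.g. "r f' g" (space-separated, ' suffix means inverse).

  after r': (1 8 6 2 3)(4 7)
  after f: (2 6)(3 7 4 5)
  after g: (2 8 3 6)(5 7)

r' f g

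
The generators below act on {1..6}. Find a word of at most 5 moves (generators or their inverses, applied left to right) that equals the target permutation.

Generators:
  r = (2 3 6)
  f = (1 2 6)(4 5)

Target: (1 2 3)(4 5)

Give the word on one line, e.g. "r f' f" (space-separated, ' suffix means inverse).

r' r' f

  after r': (2 6 3)
  after r': (2 3 6)
  after f: (1 2 3)(4 5)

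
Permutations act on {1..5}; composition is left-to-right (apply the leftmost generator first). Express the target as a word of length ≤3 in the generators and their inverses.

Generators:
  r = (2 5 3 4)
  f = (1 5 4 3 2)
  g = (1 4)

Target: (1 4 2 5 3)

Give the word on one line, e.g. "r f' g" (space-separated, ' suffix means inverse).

  after f': (1 2 3 4 5)
  after g': (1 2 3)(4 5)
  after r': (1 4 2 5 3)

f' g' r'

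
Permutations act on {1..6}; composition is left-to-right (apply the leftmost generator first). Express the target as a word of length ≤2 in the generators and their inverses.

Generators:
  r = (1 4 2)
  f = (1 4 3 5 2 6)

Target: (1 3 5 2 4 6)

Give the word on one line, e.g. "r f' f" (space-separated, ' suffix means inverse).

r f

  after r: (1 4 2)
  after f: (1 3 5 2 4 6)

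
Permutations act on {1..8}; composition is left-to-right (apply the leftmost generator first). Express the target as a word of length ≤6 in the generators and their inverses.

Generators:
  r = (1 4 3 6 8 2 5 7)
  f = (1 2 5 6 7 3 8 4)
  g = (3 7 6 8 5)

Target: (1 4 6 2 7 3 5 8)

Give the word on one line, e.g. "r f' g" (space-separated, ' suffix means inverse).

  after g': (3 5 8 6 7)
  after f': (1 4 8 5 3 2)
  after r': (2 7 5 4 6 3 8)
  after g': (2 3 6 5 4 7 8)
  after f': (1 4 6 2 7 3 5 8)

g' f' r' g' f'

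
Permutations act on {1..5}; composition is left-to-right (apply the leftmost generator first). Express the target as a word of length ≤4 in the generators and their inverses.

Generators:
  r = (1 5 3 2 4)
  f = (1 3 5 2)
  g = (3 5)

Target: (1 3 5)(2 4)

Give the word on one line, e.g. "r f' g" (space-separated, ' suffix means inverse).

  after r: (1 5 3 2 4)
  after f': (1 3 5)(2 4)
  after g': (1 5)(2 4)
  after g': (1 3 5)(2 4)

r f' g' g'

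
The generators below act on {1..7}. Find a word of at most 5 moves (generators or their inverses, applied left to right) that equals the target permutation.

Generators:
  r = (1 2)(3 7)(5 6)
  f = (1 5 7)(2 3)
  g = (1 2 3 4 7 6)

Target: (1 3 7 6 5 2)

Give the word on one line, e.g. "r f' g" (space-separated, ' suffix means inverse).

f f r'

  after f: (1 5 7)(2 3)
  after f: (1 7 5)
  after r': (1 3 7 6 5 2)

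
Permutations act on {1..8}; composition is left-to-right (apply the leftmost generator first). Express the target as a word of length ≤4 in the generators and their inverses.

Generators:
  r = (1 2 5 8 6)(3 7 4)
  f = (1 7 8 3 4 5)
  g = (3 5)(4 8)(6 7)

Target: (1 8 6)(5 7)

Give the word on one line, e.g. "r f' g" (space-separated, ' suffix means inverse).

  after f': (1 5 4 3 8 7)
  after g': (1 3 4 5 8 6 7)
  after f': (1 8 6)(5 7)

f' g' f'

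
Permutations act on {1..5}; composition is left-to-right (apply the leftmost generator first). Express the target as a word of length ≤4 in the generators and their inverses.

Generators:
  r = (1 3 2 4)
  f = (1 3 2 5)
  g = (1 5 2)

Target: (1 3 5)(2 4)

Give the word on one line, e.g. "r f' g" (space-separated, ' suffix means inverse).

r g'

  after r: (1 3 2 4)
  after g': (1 3 5)(2 4)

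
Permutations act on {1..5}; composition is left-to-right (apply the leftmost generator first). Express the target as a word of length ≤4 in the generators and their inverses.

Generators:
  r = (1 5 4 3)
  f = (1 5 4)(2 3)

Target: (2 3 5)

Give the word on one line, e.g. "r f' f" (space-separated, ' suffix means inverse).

  after f: (1 5 4)(2 3)
  after f: (1 4 5)
  after r': (1 5 3 4)
  after f': (2 3 5)

f f r' f'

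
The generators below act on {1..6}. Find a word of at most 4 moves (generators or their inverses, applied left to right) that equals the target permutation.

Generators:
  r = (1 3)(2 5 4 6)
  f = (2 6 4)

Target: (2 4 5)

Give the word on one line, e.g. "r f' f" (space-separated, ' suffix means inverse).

r f f r

  after r: (1 3)(2 5 4 6)
  after f: (1 3)(2 5)
  after f: (1 3)(2 5 6 4)
  after r: (2 4 5)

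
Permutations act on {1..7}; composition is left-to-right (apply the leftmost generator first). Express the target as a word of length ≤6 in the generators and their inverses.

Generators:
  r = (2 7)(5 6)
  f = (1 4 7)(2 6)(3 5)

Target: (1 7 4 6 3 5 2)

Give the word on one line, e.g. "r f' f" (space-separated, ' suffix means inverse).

  after f': (1 7 4)(2 6)(3 5)
  after f': (1 4 7)
  after r: (1 4 2 7)(5 6)
  after f: (1 7 4 6 3 5 2)

f' f' r f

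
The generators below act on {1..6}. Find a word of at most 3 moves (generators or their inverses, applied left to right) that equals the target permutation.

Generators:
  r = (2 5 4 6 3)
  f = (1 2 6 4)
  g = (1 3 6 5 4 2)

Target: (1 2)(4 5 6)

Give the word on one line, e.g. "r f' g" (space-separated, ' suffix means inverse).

  after g: (1 3 6 5 4 2)
  after r: (1 2)(4 5 6)

g r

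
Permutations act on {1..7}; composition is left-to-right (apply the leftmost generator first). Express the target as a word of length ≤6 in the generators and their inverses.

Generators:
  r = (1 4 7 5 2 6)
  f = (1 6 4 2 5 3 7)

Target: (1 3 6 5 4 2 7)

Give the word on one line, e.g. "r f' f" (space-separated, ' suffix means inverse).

f' r f' r' f

  after f': (1 7 3 5 2 4 6)
  after r: (1 5 6 4)(2 7 3)
  after f': (1 2 3 4 7 5)
  after r': (1 5 6 2 3)
  after f: (1 3 6 5 4 2 7)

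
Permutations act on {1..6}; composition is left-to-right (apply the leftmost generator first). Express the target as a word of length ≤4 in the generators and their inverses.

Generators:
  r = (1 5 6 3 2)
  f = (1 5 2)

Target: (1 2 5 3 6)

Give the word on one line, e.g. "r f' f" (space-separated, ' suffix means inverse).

f r' f'

  after f: (1 5 2)
  after r': (3 6 5)
  after f': (1 2 5 3 6)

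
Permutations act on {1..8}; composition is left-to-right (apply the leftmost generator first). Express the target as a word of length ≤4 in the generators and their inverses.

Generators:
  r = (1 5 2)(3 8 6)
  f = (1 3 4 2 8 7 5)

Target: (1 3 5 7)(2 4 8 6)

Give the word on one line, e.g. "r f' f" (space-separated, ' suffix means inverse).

r f f

  after r: (1 5 2)(3 8 6)
  after f: (2 3 7 5 8 6 4)
  after f: (1 3 5 7)(2 4 8 6)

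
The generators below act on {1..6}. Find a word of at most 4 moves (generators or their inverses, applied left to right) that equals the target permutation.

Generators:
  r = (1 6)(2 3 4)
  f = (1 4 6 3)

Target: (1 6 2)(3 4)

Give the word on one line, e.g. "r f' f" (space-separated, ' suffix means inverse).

  after f': (1 3 6 4)
  after r: (1 4 6 2 3)
  after f: (1 6 2)(3 4)

f' r f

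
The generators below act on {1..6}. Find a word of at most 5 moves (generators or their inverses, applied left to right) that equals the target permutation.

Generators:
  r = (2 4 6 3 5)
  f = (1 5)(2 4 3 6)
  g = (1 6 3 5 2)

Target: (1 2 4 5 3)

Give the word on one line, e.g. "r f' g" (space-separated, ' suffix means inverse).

r f' r

  after r: (2 4 6 3 5)
  after f': (1 5 6 4 3)
  after r: (1 2 4 5 3)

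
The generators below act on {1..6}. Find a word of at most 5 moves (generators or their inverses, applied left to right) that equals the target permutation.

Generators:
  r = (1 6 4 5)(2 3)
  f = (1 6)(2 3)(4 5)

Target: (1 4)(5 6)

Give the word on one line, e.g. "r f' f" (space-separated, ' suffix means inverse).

f r f r'

  after f: (1 6)(2 3)(4 5)
  after r: (1 4)
  after f: (1 5 4 6)(2 3)
  after r': (1 4)(5 6)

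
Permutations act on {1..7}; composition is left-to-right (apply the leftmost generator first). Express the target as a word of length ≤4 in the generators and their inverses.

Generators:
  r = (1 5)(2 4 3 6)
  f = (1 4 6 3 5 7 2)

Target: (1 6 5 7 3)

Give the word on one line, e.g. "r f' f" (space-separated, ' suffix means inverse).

r f' f'

  after r: (1 5)(2 4 3 6)
  after f': (1 3 4 6 7 5 2)
  after f': (1 6 5 7 3)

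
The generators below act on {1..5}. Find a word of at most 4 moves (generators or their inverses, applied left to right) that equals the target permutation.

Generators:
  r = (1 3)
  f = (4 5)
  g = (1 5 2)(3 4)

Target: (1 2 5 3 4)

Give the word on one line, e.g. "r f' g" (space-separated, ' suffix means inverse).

  after f': (4 5)
  after g': (1 2 5 3 4)

f' g'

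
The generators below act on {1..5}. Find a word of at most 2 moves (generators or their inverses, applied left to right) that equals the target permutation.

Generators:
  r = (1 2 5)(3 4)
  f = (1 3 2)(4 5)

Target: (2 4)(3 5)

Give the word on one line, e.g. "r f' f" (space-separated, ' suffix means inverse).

r f

  after r: (1 2 5)(3 4)
  after f: (2 4)(3 5)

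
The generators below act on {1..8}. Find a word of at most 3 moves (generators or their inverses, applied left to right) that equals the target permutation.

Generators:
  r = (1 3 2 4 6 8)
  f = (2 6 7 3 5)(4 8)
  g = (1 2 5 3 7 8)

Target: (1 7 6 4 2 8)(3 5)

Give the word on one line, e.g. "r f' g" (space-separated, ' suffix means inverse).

  after r: (1 3 2 4 6 8)
  after f': (1 7 6 4 2 8)(3 5)

r f'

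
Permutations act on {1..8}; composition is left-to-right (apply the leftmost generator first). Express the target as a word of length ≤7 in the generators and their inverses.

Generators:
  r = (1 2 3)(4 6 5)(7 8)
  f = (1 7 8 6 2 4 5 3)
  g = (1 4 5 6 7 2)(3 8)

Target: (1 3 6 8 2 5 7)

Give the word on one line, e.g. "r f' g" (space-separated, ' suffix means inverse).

  after f': (1 3 5 4 2 6 8 7)
  after r': (1 2 4)(3 6 7)
  after f': (1 6)(3 8 7 5 4)
  after f': (1 8)(2 6 3 7 4 5)
  after g': (1 3 6 8 2 5 7)

f' r' f' f' g'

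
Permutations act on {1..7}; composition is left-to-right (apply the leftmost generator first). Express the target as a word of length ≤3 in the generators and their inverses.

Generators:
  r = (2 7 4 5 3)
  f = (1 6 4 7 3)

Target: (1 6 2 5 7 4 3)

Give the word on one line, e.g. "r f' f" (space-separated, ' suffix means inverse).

  after f: (1 6 4 7 3)
  after r': (1 6 7 5 4 2 3)
  after r': (1 6 2 5 7 4 3)

f r' r'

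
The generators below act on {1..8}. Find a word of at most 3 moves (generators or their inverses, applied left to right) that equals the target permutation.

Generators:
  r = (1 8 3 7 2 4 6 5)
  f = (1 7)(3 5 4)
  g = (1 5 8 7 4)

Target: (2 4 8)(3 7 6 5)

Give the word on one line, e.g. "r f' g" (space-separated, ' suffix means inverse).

  after g: (1 5 8 7 4)
  after r: (2 4 8)(3 7 6 5)

g r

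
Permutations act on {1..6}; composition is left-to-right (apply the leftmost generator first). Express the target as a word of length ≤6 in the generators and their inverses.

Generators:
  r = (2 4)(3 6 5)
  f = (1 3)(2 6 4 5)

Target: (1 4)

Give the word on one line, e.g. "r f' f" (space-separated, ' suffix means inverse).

  after r: (2 4)(3 6 5)
  after f': (1 3 2 6 4 5)
  after r: (1 6 2 5)(3 4)
  after f': (1 2 4)(3 6 5)
  after r': (1 4)

r f' r f' r'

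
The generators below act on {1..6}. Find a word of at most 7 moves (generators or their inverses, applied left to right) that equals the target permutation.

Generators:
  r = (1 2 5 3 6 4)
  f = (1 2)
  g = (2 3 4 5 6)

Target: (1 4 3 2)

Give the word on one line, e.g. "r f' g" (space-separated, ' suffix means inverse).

  after r: (1 2 5 3 6 4)
  after g: (1 3 2 6 5 4)
  after r': (1 5 6 2 3)
  after g': (1 4 3)
  after f: (1 4 3 2)

r g r' g' f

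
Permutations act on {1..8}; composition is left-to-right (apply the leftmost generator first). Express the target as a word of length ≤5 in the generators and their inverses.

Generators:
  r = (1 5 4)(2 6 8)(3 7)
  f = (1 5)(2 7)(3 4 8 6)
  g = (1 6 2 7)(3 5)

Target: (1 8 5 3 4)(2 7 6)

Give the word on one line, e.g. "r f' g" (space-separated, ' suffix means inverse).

  after g: (1 6 2 7)(3 5)
  after g: (1 2)(6 7)
  after f': (1 7 8 4 3 6 2 5)
  after g': (1 2 3)(4 5 7 8)
  after r': (1 8 5 3 4)(2 7 6)

g g f' g' r'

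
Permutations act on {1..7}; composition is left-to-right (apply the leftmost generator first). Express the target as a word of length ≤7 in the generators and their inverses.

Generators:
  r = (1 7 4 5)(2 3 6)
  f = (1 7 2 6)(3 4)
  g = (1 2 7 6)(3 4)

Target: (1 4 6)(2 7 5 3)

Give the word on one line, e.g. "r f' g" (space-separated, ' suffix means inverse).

f f f r' f

  after f: (1 7 2 6)(3 4)
  after f: (1 2)(6 7)
  after f: (1 6 2 7)(3 4)
  after r': (1 3 7 5 4 2)
  after f: (1 4 6)(2 7 5 3)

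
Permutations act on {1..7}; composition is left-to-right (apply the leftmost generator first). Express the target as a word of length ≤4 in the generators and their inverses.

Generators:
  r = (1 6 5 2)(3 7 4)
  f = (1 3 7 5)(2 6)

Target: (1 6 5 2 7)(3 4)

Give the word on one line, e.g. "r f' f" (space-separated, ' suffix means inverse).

  after r': (1 2 5 6)(3 4 7)
  after f': (1 6 5 2 7)(3 4)

r' f'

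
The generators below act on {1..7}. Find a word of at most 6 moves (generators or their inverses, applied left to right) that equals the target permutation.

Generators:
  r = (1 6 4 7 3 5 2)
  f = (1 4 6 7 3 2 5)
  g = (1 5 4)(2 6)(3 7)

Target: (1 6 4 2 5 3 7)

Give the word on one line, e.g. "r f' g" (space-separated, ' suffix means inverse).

  after r': (1 2 5 3 7 4 6)
  after g: (1 6 5 7)(2 4)
  after r: (1 4)(2 7 6)(3 5)
  after g: (2 3 4 5 7)
  after r: (1 6 4 2 5 3 7)

r' g r g r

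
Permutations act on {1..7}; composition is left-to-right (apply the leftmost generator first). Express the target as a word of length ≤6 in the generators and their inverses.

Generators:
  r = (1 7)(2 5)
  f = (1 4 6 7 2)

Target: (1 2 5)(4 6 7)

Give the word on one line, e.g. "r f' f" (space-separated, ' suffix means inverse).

r' f r' r'

  after r': (1 7)(2 5)
  after f: (1 2 5)(4 6 7)
  after r': (1 5 7 4 6)
  after r': (1 2 5)(4 6 7)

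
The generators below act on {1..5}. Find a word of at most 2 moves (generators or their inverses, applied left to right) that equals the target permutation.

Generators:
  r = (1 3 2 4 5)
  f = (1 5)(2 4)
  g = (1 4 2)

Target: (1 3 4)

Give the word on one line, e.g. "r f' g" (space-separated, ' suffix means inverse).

r f

  after r: (1 3 2 4 5)
  after f: (1 3 4)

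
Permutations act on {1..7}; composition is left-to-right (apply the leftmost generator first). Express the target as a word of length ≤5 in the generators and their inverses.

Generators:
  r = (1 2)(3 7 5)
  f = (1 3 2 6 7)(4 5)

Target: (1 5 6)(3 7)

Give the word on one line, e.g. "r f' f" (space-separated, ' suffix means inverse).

  after r: (1 2)(3 7 5)
  after f: (1 6 7 4 5 2 3)
  after f: (1 7 5 6)
  after r': (1 3 5 6 2)
  after r': (1 5 6)(3 7)

r f f r' r'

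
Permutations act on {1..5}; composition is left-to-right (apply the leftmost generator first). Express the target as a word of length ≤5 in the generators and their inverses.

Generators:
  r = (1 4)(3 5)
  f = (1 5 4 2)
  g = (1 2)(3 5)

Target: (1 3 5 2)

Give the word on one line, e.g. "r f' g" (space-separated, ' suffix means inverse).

f g r g'

  after f: (1 5 4 2)
  after g: (1 3 5 4)
  after r: (1 5)
  after g': (1 3 5 2)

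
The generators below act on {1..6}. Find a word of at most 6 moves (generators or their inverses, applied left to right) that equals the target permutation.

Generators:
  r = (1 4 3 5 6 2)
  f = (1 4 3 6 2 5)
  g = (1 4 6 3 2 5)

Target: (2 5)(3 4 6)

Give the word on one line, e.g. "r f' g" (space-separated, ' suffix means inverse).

g r r g' r

  after g: (1 4 6 3 2 5)
  after r: (1 3)(2 6 5 4)
  after r: (1 5 3 4)
  after g': (1 2 3)(4 5 6)
  after r: (2 5)(3 4 6)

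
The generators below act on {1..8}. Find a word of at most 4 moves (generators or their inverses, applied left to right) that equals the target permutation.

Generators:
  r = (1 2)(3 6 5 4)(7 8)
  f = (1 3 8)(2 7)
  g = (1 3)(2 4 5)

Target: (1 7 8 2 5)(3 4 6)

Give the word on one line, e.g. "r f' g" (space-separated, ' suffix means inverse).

g f' f' r'

  after g: (1 3)(2 4 5)
  after f': (2 4 5 7)(3 8)
  after f': (1 8)(2 4 5)
  after r': (1 7 8 2 5)(3 4 6)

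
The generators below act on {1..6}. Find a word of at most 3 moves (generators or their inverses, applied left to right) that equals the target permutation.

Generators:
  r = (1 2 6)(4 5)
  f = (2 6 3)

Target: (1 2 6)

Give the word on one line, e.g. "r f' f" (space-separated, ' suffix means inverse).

  after r': (1 6 2)(4 5)
  after r': (1 2 6)

r' r'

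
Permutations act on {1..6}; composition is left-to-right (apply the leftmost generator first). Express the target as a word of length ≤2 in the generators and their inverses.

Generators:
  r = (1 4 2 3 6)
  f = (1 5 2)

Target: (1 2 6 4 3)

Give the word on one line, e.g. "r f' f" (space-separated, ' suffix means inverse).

r r

  after r: (1 4 2 3 6)
  after r: (1 2 6 4 3)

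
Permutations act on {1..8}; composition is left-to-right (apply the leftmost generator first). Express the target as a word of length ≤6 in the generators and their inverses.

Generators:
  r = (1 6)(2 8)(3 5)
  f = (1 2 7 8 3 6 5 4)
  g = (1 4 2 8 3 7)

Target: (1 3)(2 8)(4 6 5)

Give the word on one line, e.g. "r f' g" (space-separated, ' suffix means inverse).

g' g' g' f

  after g': (1 7 3 8 2 4)
  after g': (1 3 2)(4 7 8)
  after g': (1 8)(2 7)(3 4)
  after f: (1 3)(2 8)(4 6 5)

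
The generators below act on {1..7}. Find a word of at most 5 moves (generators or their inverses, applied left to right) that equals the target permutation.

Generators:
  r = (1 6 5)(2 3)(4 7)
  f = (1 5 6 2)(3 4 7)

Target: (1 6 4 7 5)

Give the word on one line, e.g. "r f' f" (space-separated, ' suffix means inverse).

r' f' r' f' r

  after r': (1 5 6)(2 3)(4 7)
  after f': (2 7 3 6)
  after r': (1 5 6 3)(2 4 7)
  after f': (2 3)(6 7)
  after r: (1 6 4 7 5)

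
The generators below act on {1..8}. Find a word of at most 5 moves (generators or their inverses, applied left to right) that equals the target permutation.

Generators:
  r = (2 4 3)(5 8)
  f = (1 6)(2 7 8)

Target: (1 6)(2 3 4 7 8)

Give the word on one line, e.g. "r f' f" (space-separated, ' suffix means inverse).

  after r: (2 4 3)(5 8)
  after r: (2 3 4)
  after f: (1 6)(2 3 4 7 8)

r r f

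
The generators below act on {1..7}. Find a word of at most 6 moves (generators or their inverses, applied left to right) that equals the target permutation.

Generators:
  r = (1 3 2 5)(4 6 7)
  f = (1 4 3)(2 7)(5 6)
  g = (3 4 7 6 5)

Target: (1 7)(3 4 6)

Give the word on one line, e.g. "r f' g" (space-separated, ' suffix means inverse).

f' g' r' f

  after f': (1 3 4)(2 7)(5 6)
  after g': (1 5 7 2 4)
  after r': (1 2 7 3)(4 5 6)
  after f: (1 7)(3 4 6)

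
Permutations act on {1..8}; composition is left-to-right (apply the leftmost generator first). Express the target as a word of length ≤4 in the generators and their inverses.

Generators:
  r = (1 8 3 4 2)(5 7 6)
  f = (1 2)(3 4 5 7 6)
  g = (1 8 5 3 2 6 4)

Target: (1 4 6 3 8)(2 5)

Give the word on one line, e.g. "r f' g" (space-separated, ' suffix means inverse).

g' r f' g'

  after g': (1 4 6 2 3 5 8)
  after r: (1 2 4 5 3 7 6)
  after f': (2 3 5 6)
  after g': (1 4 6 3 8)(2 5)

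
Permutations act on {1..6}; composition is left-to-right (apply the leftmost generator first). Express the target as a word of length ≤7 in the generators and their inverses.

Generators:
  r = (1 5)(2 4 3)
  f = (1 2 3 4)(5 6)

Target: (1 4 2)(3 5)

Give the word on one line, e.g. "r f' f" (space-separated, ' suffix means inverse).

  after f': (1 4 3 2)(5 6)
  after f': (1 3)(2 4)
  after r: (1 2 3 5)
  after f': (3 6 5 4)
  after f': (1 4 2)(3 5)

f' f' r f' f'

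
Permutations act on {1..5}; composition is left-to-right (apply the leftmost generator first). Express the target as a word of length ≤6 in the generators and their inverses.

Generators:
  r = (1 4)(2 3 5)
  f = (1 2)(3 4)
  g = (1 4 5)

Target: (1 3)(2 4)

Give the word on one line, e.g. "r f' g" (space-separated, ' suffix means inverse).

g' r f g' r'

  after g': (1 5 4)
  after r: (1 2 3 5)
  after f: (2 4 3 5)
  after g': (1 5 2)(3 4)
  after r': (1 3)(2 4)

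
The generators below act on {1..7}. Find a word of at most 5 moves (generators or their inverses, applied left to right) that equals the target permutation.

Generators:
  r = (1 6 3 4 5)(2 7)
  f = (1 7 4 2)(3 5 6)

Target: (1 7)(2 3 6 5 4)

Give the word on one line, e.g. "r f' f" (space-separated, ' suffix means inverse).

f r r

  after f: (1 7 4 2)(3 5 6)
  after r: (1 2 6 4 7 5 3)
  after r: (1 7)(2 3 6 5 4)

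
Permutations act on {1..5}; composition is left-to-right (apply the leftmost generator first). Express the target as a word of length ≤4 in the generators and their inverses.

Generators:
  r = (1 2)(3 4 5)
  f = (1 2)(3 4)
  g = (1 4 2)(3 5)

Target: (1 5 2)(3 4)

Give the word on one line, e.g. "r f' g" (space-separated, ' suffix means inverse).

r' g' r

  after r': (1 2)(3 5 4)
  after g': (1 4 5)
  after r: (1 5 2)(3 4)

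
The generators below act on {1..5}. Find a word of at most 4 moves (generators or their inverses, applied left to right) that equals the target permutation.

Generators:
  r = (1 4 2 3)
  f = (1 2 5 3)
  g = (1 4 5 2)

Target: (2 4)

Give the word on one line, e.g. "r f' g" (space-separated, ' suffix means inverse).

  after g: (1 4 5 2)
  after f: (1 4 3)
  after r': (2 4)

g f r'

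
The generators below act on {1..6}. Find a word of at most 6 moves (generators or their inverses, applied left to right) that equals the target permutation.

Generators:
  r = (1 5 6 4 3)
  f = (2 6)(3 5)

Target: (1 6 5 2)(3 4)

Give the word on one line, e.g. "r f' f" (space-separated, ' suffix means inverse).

  after r: (1 5 6 4 3)
  after f': (1 3)(2 6 4 5)
  after r': (1 4)(2 5)
  after r': (1 6 5 2)(3 4)

r f' r' r'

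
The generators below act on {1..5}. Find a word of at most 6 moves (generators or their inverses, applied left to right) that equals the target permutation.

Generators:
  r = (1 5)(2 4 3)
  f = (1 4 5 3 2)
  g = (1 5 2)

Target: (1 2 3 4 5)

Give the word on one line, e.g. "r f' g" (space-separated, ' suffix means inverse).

r r g g

  after r: (1 5)(2 4 3)
  after r: (2 3 4)
  after g: (1 5 2 3 4)
  after g: (1 2 3 4 5)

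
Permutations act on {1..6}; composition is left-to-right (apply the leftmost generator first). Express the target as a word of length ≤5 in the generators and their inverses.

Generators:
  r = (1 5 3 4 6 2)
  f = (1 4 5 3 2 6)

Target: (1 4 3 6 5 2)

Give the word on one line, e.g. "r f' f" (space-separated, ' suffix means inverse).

  after r': (1 2 6 4 3 5)
  after f': (1 3 4 5 6)
  after r: (1 4 3 6 5 2)

r' f' r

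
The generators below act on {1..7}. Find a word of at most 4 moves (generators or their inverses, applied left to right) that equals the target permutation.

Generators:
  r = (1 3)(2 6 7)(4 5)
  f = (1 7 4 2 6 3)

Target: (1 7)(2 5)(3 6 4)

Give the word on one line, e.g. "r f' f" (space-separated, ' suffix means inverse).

  after f': (1 3 6 2 4 7)
  after r': (2 5 4 6 7 3)
  after f: (1 7)(2 5)(3 6 4)

f' r' f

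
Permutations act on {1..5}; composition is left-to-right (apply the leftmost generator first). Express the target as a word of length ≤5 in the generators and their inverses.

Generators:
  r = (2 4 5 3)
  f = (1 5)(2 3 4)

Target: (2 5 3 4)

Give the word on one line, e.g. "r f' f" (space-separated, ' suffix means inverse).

  after r: (2 4 5 3)
  after f': (1 5 2 3 4)
  after f': (4 5)
  after r': (2 3 5)
  after r': (2 5 3 4)

r f' f' r' r'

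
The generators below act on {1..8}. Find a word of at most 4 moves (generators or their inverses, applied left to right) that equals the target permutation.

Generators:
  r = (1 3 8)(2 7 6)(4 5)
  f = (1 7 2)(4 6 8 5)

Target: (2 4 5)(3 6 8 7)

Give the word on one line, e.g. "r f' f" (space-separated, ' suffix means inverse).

  after f': (1 2 7)(4 5 8 6)
  after r: (1 7 3 8 2 6 5)
  after f': (2 4 5)(3 6 8 7)

f' r f'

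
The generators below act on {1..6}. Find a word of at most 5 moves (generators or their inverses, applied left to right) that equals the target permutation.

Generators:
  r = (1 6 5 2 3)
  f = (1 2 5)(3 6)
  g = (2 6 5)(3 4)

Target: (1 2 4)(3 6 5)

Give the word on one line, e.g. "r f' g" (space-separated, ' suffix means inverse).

f' r' g r

  after f': (1 5 2)(3 6)
  after r': (1 6 2 3)
  after g: (1 5 2 4 3)
  after r: (1 2 4)(3 6 5)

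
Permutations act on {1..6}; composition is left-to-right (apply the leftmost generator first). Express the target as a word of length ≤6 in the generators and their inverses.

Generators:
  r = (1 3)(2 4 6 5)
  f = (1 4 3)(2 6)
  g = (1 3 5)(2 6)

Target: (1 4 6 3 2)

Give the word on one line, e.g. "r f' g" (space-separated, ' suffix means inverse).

  after g: (1 3 5)(2 6)
  after r': (2 4)(3 6 5)
  after f': (1 3 2)(4 6 5)
  after f': (1 4 2 3 6 5)
  after g': (1 4 6 3 2)

g r' f' f' g'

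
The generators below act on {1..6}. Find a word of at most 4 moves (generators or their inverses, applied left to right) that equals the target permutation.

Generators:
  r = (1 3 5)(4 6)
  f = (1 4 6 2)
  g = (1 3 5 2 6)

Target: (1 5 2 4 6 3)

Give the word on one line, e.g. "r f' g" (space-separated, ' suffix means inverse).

g r

  after g: (1 3 5 2 6)
  after r: (1 5 2 4 6 3)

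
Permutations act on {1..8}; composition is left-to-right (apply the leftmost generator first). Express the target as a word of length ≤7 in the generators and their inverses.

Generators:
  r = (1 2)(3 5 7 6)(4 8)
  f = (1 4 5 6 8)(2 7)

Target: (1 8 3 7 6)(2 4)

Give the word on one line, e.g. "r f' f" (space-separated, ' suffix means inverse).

r f r' f f

  after r: (1 2)(3 5 7 6)(4 8)
  after f: (1 7 8 5 2 4)(3 6)
  after r': (1 5)(2 8 3 7 4)
  after f: (1 6 8 3 2)(4 7 5)
  after f: (1 8 3 7 6)(2 4)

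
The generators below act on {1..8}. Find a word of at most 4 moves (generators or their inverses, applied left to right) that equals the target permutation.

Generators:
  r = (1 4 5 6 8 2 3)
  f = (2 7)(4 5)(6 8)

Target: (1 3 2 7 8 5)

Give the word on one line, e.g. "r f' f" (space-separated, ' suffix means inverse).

f r' f' f'

  after f: (2 7)(4 5)(6 8)
  after r': (1 3 2 7 8 5)
  after f': (1 3 7 6 8 4 5)
  after f': (1 3 2 7 8 5)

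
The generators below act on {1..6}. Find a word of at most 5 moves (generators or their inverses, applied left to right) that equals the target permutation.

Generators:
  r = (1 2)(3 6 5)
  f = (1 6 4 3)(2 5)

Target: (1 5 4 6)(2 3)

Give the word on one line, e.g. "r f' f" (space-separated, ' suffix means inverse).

f' f' r' f r'

  after f': (1 3 4 6)(2 5)
  after f': (1 4)(3 6)
  after r': (1 4 2)(5 6)
  after f: (1 3)(2 6)(4 5)
  after r': (1 5 4 6)(2 3)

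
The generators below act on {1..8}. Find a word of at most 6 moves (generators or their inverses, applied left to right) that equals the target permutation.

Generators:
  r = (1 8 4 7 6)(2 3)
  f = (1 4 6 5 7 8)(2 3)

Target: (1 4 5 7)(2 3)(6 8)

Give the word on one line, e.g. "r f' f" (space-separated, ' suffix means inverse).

r' f r' f r'

  after r': (1 6 7 4 8)(2 3)
  after f: (1 5 7 6 8 4)
  after r': (1 5 4 6)(2 3)
  after f: (1 7 8)(4 5 6)
  after r': (1 4 5 7)(2 3)(6 8)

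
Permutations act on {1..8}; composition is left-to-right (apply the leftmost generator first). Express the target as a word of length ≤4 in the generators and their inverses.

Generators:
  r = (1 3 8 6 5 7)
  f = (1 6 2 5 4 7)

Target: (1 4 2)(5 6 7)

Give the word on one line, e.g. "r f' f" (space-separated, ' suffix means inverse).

  after f': (1 7 4 5 2 6)
  after f': (1 4 2)(5 6 7)

f' f'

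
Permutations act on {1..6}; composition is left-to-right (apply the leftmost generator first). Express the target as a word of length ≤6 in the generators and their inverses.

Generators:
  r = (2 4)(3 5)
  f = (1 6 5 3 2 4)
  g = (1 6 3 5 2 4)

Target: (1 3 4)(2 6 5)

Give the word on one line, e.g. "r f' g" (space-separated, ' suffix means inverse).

r' g r' r' g

  after r': (2 4)(3 5)
  after g: (1 6 3 2)
  after r': (1 6 5 3 4 2)
  after r': (1 6 3 2)
  after g: (1 3 4)(2 6 5)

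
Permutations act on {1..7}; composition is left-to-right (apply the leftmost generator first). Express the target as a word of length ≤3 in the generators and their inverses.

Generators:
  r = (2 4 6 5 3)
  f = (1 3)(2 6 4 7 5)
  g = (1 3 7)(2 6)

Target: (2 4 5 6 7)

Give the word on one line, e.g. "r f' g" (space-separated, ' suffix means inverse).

  after f: (1 3)(2 6 4 7 5)
  after f: (2 4 5 6 7)

f f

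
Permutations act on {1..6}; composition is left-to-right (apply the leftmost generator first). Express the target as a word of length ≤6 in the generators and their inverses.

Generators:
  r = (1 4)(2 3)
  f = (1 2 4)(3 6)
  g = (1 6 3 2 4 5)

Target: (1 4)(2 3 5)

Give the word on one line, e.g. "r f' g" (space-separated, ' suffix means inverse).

  after f': (1 4 2)(3 6)
  after r: (2 4 3 6)
  after g': (1 5 4 6 3)
  after g': (1 4)(2 3 5)

f' r g' g'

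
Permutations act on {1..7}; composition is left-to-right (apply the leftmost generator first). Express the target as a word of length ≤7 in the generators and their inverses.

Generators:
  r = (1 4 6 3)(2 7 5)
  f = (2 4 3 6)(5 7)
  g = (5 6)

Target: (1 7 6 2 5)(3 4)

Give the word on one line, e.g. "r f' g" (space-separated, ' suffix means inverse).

r f r' g f'

  after r: (1 4 6 3)(2 7 5)
  after f: (1 3)(2 5 4)
  after r': (1 6 4 5)(2 7)
  after g: (1 5)(2 7)(4 6)
  after f': (1 7 6 2 5)(3 4)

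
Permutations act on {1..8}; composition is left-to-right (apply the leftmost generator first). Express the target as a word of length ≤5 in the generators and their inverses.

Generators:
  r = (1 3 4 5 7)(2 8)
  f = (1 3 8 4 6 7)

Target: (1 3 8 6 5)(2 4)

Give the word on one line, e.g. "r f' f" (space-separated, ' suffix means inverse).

f' r f

  after f': (1 7 6 4 8 3)
  after r: (2 8 4)(5 7 6)
  after f: (1 3 8 6 5)(2 4)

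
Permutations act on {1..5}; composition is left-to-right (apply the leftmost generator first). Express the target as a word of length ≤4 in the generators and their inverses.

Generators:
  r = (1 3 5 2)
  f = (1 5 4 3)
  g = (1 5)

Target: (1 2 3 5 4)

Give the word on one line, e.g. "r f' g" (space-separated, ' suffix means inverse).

g r f' g

  after g: (1 5)
  after r: (1 2)(3 5)
  after f': (1 2 3)(4 5)
  after g: (1 2 3 5 4)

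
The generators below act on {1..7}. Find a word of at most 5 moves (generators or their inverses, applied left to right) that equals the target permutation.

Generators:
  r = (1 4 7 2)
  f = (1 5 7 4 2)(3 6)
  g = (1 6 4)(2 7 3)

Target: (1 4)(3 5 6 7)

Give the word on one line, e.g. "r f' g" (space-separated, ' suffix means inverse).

  after g': (1 4 6)(2 3 7)
  after f: (1 2 6 5 7)(3 4)
  after g: (1 7 6 5 3)(2 4)
  after f: (1 4)(3 5 6 7)

g' f g f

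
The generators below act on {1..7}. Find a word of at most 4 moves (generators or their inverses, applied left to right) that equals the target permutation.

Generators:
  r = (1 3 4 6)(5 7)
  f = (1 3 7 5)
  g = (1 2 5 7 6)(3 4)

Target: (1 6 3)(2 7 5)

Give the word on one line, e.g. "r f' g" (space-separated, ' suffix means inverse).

f g r

  after f: (1 3 7 5)
  after g: (1 4 3 6)(2 5)
  after r: (1 6 3)(2 7 5)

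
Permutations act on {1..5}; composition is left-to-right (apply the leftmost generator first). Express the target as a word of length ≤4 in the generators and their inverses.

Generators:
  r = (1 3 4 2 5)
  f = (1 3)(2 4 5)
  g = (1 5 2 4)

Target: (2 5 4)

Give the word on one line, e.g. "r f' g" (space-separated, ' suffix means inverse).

f r' f' r'

  after f: (1 3)(2 4 5)
  after r': (2 3 5 4)
  after f': (1 3 4 5 2)
  after r': (2 5 4)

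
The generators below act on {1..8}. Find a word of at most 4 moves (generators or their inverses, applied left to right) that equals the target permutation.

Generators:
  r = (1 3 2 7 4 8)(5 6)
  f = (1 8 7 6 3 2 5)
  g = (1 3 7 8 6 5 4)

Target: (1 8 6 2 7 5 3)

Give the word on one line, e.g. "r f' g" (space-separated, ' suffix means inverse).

  after r: (1 3 2 7 4 8)(5 6)
  after f': (1 6 2 8 5 7 4)
  after g': (1 8 6 2 7 5 3)

r f' g'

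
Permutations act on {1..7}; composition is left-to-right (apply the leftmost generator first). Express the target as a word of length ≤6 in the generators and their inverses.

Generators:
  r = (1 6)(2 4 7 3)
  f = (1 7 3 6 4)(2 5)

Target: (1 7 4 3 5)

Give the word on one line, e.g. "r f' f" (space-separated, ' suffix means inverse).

  after f': (1 4 6 3 7)(2 5)
  after r': (1 2 5 3 4)(6 7)
  after r': (1 3 2 5 7)(4 6)
  after f': (1 7 4 3 5)

f' r' r' f'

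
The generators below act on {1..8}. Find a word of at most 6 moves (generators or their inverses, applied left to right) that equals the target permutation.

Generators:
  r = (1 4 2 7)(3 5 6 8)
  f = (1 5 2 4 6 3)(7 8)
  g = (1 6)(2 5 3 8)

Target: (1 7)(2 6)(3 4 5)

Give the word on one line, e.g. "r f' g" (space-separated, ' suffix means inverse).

f r' f' g r'

  after f: (1 5 2 4 6 3)(7 8)
  after r': (1 3 7 6 8 2)(4 5)
  after f': (1 6 7 4)(2 3 8 5)
  after g: (2 8 3)(4 6 7)
  after r': (1 7)(2 6)(3 4 5)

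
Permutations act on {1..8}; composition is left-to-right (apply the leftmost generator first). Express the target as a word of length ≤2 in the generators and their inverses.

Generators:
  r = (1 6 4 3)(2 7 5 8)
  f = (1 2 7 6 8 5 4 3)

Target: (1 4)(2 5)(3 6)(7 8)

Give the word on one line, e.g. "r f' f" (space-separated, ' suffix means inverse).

  after r: (1 6 4 3)(2 7 5 8)
  after r: (1 4)(2 5)(3 6)(7 8)

r r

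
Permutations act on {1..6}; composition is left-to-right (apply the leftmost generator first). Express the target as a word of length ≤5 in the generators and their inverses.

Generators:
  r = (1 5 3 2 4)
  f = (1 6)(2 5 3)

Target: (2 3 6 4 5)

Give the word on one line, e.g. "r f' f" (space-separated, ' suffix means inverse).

  after f': (1 6)(2 3 5)
  after r': (1 6 4 2 5 3)
  after f: (2 3 6 4 5)

f' r' f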